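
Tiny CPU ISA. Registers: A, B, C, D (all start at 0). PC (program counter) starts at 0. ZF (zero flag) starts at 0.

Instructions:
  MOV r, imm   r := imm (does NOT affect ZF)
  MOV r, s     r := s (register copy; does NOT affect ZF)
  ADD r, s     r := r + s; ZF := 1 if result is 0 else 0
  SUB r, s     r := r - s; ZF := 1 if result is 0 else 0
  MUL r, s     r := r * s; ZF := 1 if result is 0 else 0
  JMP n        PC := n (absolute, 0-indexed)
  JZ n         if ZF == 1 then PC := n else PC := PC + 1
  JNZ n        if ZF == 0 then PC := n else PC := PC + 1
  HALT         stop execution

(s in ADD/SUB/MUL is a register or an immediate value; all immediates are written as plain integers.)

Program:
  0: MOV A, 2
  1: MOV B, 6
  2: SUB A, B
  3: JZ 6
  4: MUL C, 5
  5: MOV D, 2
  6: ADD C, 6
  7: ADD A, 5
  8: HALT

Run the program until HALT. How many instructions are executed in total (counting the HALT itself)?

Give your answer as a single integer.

Step 1: PC=0 exec 'MOV A, 2'. After: A=2 B=0 C=0 D=0 ZF=0 PC=1
Step 2: PC=1 exec 'MOV B, 6'. After: A=2 B=6 C=0 D=0 ZF=0 PC=2
Step 3: PC=2 exec 'SUB A, B'. After: A=-4 B=6 C=0 D=0 ZF=0 PC=3
Step 4: PC=3 exec 'JZ 6'. After: A=-4 B=6 C=0 D=0 ZF=0 PC=4
Step 5: PC=4 exec 'MUL C, 5'. After: A=-4 B=6 C=0 D=0 ZF=1 PC=5
Step 6: PC=5 exec 'MOV D, 2'. After: A=-4 B=6 C=0 D=2 ZF=1 PC=6
Step 7: PC=6 exec 'ADD C, 6'. After: A=-4 B=6 C=6 D=2 ZF=0 PC=7
Step 8: PC=7 exec 'ADD A, 5'. After: A=1 B=6 C=6 D=2 ZF=0 PC=8
Step 9: PC=8 exec 'HALT'. After: A=1 B=6 C=6 D=2 ZF=0 PC=8 HALTED
Total instructions executed: 9

Answer: 9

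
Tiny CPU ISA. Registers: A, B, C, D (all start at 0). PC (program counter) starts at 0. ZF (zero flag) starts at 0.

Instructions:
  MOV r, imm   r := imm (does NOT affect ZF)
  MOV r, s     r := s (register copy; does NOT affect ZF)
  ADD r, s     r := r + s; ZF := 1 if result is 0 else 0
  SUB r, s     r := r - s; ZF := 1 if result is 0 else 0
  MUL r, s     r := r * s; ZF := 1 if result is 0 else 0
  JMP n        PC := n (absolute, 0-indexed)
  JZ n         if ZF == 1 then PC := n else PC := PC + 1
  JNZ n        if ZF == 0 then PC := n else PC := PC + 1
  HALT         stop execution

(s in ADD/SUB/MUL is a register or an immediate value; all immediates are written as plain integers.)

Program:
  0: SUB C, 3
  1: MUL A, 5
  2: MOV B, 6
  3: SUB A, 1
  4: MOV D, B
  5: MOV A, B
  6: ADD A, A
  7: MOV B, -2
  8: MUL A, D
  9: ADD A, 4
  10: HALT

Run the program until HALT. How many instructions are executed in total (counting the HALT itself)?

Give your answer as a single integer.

Answer: 11

Derivation:
Step 1: PC=0 exec 'SUB C, 3'. After: A=0 B=0 C=-3 D=0 ZF=0 PC=1
Step 2: PC=1 exec 'MUL A, 5'. After: A=0 B=0 C=-3 D=0 ZF=1 PC=2
Step 3: PC=2 exec 'MOV B, 6'. After: A=0 B=6 C=-3 D=0 ZF=1 PC=3
Step 4: PC=3 exec 'SUB A, 1'. After: A=-1 B=6 C=-3 D=0 ZF=0 PC=4
Step 5: PC=4 exec 'MOV D, B'. After: A=-1 B=6 C=-3 D=6 ZF=0 PC=5
Step 6: PC=5 exec 'MOV A, B'. After: A=6 B=6 C=-3 D=6 ZF=0 PC=6
Step 7: PC=6 exec 'ADD A, A'. After: A=12 B=6 C=-3 D=6 ZF=0 PC=7
Step 8: PC=7 exec 'MOV B, -2'. After: A=12 B=-2 C=-3 D=6 ZF=0 PC=8
Step 9: PC=8 exec 'MUL A, D'. After: A=72 B=-2 C=-3 D=6 ZF=0 PC=9
Step 10: PC=9 exec 'ADD A, 4'. After: A=76 B=-2 C=-3 D=6 ZF=0 PC=10
Step 11: PC=10 exec 'HALT'. After: A=76 B=-2 C=-3 D=6 ZF=0 PC=10 HALTED
Total instructions executed: 11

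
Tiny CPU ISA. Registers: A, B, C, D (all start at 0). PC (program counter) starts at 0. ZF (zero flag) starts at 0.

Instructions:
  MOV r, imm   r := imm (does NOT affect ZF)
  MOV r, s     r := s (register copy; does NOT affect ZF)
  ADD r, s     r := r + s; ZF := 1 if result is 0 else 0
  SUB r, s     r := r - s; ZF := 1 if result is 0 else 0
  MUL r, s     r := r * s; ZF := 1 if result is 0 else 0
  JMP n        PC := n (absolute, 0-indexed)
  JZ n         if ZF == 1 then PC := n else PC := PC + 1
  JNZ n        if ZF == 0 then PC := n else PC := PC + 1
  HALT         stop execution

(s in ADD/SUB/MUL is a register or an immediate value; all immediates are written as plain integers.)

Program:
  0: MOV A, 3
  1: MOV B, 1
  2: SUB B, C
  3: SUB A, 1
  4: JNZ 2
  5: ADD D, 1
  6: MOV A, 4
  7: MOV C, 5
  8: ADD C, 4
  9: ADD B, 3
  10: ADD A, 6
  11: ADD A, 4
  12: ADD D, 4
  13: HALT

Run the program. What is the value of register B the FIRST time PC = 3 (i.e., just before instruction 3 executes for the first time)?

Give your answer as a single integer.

Step 1: PC=0 exec 'MOV A, 3'. After: A=3 B=0 C=0 D=0 ZF=0 PC=1
Step 2: PC=1 exec 'MOV B, 1'. After: A=3 B=1 C=0 D=0 ZF=0 PC=2
Step 3: PC=2 exec 'SUB B, C'. After: A=3 B=1 C=0 D=0 ZF=0 PC=3
First time PC=3: B=1

1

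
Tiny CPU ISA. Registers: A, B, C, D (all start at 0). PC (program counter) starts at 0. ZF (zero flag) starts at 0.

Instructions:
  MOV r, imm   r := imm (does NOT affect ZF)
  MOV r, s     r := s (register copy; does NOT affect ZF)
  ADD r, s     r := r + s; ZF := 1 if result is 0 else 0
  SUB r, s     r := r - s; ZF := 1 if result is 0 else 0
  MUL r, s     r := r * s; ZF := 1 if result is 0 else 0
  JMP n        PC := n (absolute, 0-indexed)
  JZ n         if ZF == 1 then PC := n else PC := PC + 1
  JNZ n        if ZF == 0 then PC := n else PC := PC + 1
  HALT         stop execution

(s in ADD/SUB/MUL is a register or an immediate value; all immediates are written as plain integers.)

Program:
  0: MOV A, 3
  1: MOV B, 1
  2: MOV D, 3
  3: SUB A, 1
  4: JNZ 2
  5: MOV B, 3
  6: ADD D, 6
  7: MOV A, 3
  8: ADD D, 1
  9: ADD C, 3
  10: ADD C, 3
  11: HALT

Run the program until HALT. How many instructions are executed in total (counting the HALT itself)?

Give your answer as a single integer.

Answer: 18

Derivation:
Step 1: PC=0 exec 'MOV A, 3'. After: A=3 B=0 C=0 D=0 ZF=0 PC=1
Step 2: PC=1 exec 'MOV B, 1'. After: A=3 B=1 C=0 D=0 ZF=0 PC=2
Step 3: PC=2 exec 'MOV D, 3'. After: A=3 B=1 C=0 D=3 ZF=0 PC=3
Step 4: PC=3 exec 'SUB A, 1'. After: A=2 B=1 C=0 D=3 ZF=0 PC=4
Step 5: PC=4 exec 'JNZ 2'. After: A=2 B=1 C=0 D=3 ZF=0 PC=2
Step 6: PC=2 exec 'MOV D, 3'. After: A=2 B=1 C=0 D=3 ZF=0 PC=3
Step 7: PC=3 exec 'SUB A, 1'. After: A=1 B=1 C=0 D=3 ZF=0 PC=4
Step 8: PC=4 exec 'JNZ 2'. After: A=1 B=1 C=0 D=3 ZF=0 PC=2
Step 9: PC=2 exec 'MOV D, 3'. After: A=1 B=1 C=0 D=3 ZF=0 PC=3
Step 10: PC=3 exec 'SUB A, 1'. After: A=0 B=1 C=0 D=3 ZF=1 PC=4
Step 11: PC=4 exec 'JNZ 2'. After: A=0 B=1 C=0 D=3 ZF=1 PC=5
Step 12: PC=5 exec 'MOV B, 3'. After: A=0 B=3 C=0 D=3 ZF=1 PC=6
Step 13: PC=6 exec 'ADD D, 6'. After: A=0 B=3 C=0 D=9 ZF=0 PC=7
Step 14: PC=7 exec 'MOV A, 3'. After: A=3 B=3 C=0 D=9 ZF=0 PC=8
Step 15: PC=8 exec 'ADD D, 1'. After: A=3 B=3 C=0 D=10 ZF=0 PC=9
Step 16: PC=9 exec 'ADD C, 3'. After: A=3 B=3 C=3 D=10 ZF=0 PC=10
Step 17: PC=10 exec 'ADD C, 3'. After: A=3 B=3 C=6 D=10 ZF=0 PC=11
Step 18: PC=11 exec 'HALT'. After: A=3 B=3 C=6 D=10 ZF=0 PC=11 HALTED
Total instructions executed: 18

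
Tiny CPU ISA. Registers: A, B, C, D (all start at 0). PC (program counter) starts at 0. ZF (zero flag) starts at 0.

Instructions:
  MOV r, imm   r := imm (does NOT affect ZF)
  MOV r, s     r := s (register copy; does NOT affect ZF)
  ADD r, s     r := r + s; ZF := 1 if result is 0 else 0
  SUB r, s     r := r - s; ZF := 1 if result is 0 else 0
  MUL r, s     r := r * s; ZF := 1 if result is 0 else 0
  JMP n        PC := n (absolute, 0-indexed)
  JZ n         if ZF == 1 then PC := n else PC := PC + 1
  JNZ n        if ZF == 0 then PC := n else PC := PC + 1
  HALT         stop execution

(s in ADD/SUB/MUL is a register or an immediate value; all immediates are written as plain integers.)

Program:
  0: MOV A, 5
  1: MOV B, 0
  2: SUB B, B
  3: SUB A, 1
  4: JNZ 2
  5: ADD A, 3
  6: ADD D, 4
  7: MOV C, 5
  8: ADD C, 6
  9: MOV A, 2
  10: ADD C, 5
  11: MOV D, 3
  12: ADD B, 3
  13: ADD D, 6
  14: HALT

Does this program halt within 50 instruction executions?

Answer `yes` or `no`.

Answer: yes

Derivation:
Step 1: PC=0 exec 'MOV A, 5'. After: A=5 B=0 C=0 D=0 ZF=0 PC=1
Step 2: PC=1 exec 'MOV B, 0'. After: A=5 B=0 C=0 D=0 ZF=0 PC=2
Step 3: PC=2 exec 'SUB B, B'. After: A=5 B=0 C=0 D=0 ZF=1 PC=3
Step 4: PC=3 exec 'SUB A, 1'. After: A=4 B=0 C=0 D=0 ZF=0 PC=4
Step 5: PC=4 exec 'JNZ 2'. After: A=4 B=0 C=0 D=0 ZF=0 PC=2
Step 6: PC=2 exec 'SUB B, B'. After: A=4 B=0 C=0 D=0 ZF=1 PC=3
Step 7: PC=3 exec 'SUB A, 1'. After: A=3 B=0 C=0 D=0 ZF=0 PC=4
Step 8: PC=4 exec 'JNZ 2'. After: A=3 B=0 C=0 D=0 ZF=0 PC=2
Step 9: PC=2 exec 'SUB B, B'. After: A=3 B=0 C=0 D=0 ZF=1 PC=3
Step 10: PC=3 exec 'SUB A, 1'. After: A=2 B=0 C=0 D=0 ZF=0 PC=4
Step 11: PC=4 exec 'JNZ 2'. After: A=2 B=0 C=0 D=0 ZF=0 PC=2
Step 12: PC=2 exec 'SUB B, B'. After: A=2 B=0 C=0 D=0 ZF=1 PC=3
Step 13: PC=3 exec 'SUB A, 1'. After: A=1 B=0 C=0 D=0 ZF=0 PC=4
Step 14: PC=4 exec 'JNZ 2'. After: A=1 B=0 C=0 D=0 ZF=0 PC=2
Step 15: PC=2 exec 'SUB B, B'. After: A=1 B=0 C=0 D=0 ZF=1 PC=3
Step 16: PC=3 exec 'SUB A, 1'. After: A=0 B=0 C=0 D=0 ZF=1 PC=4
Step 17: PC=4 exec 'JNZ 2'. After: A=0 B=0 C=0 D=0 ZF=1 PC=5
Step 18: PC=5 exec 'ADD A, 3'. After: A=3 B=0 C=0 D=0 ZF=0 PC=6
Step 19: PC=6 exec 'ADD D, 4'. After: A=3 B=0 C=0 D=4 ZF=0 PC=7
Step 20: PC=7 exec 'MOV C, 5'. After: A=3 B=0 C=5 D=4 ZF=0 PC=8
Step 21: PC=8 exec 'ADD C, 6'. After: A=3 B=0 C=11 D=4 ZF=0 PC=9
Step 22: PC=9 exec 'MOV A, 2'. After: A=2 B=0 C=11 D=4 ZF=0 PC=10
Step 23: PC=10 exec 'ADD C, 5'. After: A=2 B=0 C=16 D=4 ZF=0 PC=11
Step 24: PC=11 exec 'MOV D, 3'. After: A=2 B=0 C=16 D=3 ZF=0 PC=12
Step 25: PC=12 exec 'ADD B, 3'. After: A=2 B=3 C=16 D=3 ZF=0 PC=13
Step 26: PC=13 exec 'ADD D, 6'. After: A=2 B=3 C=16 D=9 ZF=0 PC=14
Step 27: PC=14 exec 'HALT'. After: A=2 B=3 C=16 D=9 ZF=0 PC=14 HALTED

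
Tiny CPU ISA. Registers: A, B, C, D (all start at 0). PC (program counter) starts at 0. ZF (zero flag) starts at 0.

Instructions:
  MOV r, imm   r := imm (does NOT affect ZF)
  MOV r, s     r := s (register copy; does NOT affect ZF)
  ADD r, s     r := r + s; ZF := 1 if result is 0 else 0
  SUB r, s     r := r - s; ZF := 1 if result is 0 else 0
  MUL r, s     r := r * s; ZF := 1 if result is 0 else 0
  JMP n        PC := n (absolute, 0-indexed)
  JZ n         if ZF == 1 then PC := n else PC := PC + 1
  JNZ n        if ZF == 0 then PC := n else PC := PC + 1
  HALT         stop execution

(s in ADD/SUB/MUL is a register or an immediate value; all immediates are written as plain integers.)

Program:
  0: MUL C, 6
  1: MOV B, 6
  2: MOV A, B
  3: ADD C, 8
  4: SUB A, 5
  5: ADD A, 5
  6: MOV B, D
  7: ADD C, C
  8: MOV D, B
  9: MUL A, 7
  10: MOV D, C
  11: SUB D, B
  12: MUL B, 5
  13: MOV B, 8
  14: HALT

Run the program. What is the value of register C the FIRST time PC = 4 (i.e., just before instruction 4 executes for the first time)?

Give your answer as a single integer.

Step 1: PC=0 exec 'MUL C, 6'. After: A=0 B=0 C=0 D=0 ZF=1 PC=1
Step 2: PC=1 exec 'MOV B, 6'. After: A=0 B=6 C=0 D=0 ZF=1 PC=2
Step 3: PC=2 exec 'MOV A, B'. After: A=6 B=6 C=0 D=0 ZF=1 PC=3
Step 4: PC=3 exec 'ADD C, 8'. After: A=6 B=6 C=8 D=0 ZF=0 PC=4
First time PC=4: C=8

8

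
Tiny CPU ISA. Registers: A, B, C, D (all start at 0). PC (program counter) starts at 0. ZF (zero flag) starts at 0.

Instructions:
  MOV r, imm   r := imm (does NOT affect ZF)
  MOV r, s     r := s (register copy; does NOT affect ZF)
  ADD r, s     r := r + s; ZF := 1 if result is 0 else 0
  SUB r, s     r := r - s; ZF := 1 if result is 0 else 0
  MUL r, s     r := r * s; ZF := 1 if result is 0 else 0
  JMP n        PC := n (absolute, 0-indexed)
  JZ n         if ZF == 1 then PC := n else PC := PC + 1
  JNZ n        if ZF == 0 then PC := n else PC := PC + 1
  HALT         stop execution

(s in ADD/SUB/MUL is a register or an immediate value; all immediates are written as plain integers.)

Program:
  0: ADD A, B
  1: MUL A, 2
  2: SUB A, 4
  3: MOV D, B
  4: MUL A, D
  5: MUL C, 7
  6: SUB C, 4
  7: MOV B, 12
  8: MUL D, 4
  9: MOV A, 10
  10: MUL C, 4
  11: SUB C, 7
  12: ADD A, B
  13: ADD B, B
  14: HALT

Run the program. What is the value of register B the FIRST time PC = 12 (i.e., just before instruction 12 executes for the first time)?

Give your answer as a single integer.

Step 1: PC=0 exec 'ADD A, B'. After: A=0 B=0 C=0 D=0 ZF=1 PC=1
Step 2: PC=1 exec 'MUL A, 2'. After: A=0 B=0 C=0 D=0 ZF=1 PC=2
Step 3: PC=2 exec 'SUB A, 4'. After: A=-4 B=0 C=0 D=0 ZF=0 PC=3
Step 4: PC=3 exec 'MOV D, B'. After: A=-4 B=0 C=0 D=0 ZF=0 PC=4
Step 5: PC=4 exec 'MUL A, D'. After: A=0 B=0 C=0 D=0 ZF=1 PC=5
Step 6: PC=5 exec 'MUL C, 7'. After: A=0 B=0 C=0 D=0 ZF=1 PC=6
Step 7: PC=6 exec 'SUB C, 4'. After: A=0 B=0 C=-4 D=0 ZF=0 PC=7
Step 8: PC=7 exec 'MOV B, 12'. After: A=0 B=12 C=-4 D=0 ZF=0 PC=8
Step 9: PC=8 exec 'MUL D, 4'. After: A=0 B=12 C=-4 D=0 ZF=1 PC=9
Step 10: PC=9 exec 'MOV A, 10'. After: A=10 B=12 C=-4 D=0 ZF=1 PC=10
Step 11: PC=10 exec 'MUL C, 4'. After: A=10 B=12 C=-16 D=0 ZF=0 PC=11
Step 12: PC=11 exec 'SUB C, 7'. After: A=10 B=12 C=-23 D=0 ZF=0 PC=12
First time PC=12: B=12

12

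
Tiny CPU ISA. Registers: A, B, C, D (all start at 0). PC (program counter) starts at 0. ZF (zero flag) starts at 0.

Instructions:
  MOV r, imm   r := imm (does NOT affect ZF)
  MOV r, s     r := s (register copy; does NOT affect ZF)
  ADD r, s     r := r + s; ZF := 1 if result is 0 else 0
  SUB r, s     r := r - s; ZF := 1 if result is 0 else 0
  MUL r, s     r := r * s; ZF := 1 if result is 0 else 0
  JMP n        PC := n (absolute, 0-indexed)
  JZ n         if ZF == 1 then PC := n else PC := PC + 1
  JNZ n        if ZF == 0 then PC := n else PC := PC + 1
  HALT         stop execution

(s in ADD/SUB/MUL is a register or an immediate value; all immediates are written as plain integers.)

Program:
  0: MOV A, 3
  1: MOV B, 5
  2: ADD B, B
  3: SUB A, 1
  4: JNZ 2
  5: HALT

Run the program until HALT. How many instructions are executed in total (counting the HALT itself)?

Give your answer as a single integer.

Answer: 12

Derivation:
Step 1: PC=0 exec 'MOV A, 3'. After: A=3 B=0 C=0 D=0 ZF=0 PC=1
Step 2: PC=1 exec 'MOV B, 5'. After: A=3 B=5 C=0 D=0 ZF=0 PC=2
Step 3: PC=2 exec 'ADD B, B'. After: A=3 B=10 C=0 D=0 ZF=0 PC=3
Step 4: PC=3 exec 'SUB A, 1'. After: A=2 B=10 C=0 D=0 ZF=0 PC=4
Step 5: PC=4 exec 'JNZ 2'. After: A=2 B=10 C=0 D=0 ZF=0 PC=2
Step 6: PC=2 exec 'ADD B, B'. After: A=2 B=20 C=0 D=0 ZF=0 PC=3
Step 7: PC=3 exec 'SUB A, 1'. After: A=1 B=20 C=0 D=0 ZF=0 PC=4
Step 8: PC=4 exec 'JNZ 2'. After: A=1 B=20 C=0 D=0 ZF=0 PC=2
Step 9: PC=2 exec 'ADD B, B'. After: A=1 B=40 C=0 D=0 ZF=0 PC=3
Step 10: PC=3 exec 'SUB A, 1'. After: A=0 B=40 C=0 D=0 ZF=1 PC=4
Step 11: PC=4 exec 'JNZ 2'. After: A=0 B=40 C=0 D=0 ZF=1 PC=5
Step 12: PC=5 exec 'HALT'. After: A=0 B=40 C=0 D=0 ZF=1 PC=5 HALTED
Total instructions executed: 12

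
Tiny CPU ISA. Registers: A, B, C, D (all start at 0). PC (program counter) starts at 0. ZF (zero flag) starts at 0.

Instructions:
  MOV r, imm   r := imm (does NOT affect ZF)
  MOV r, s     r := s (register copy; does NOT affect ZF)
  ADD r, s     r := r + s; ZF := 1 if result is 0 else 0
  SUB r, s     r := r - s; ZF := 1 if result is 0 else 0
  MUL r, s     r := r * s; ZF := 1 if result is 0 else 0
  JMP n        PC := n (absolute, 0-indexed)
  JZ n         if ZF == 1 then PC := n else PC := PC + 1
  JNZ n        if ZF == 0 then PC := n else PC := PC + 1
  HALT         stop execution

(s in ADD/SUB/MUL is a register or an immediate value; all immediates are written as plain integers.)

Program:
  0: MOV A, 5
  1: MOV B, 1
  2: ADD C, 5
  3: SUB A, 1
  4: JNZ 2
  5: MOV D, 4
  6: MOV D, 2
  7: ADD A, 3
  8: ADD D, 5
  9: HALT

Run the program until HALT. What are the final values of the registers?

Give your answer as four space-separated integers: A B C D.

Answer: 3 1 25 7

Derivation:
Step 1: PC=0 exec 'MOV A, 5'. After: A=5 B=0 C=0 D=0 ZF=0 PC=1
Step 2: PC=1 exec 'MOV B, 1'. After: A=5 B=1 C=0 D=0 ZF=0 PC=2
Step 3: PC=2 exec 'ADD C, 5'. After: A=5 B=1 C=5 D=0 ZF=0 PC=3
Step 4: PC=3 exec 'SUB A, 1'. After: A=4 B=1 C=5 D=0 ZF=0 PC=4
Step 5: PC=4 exec 'JNZ 2'. After: A=4 B=1 C=5 D=0 ZF=0 PC=2
Step 6: PC=2 exec 'ADD C, 5'. After: A=4 B=1 C=10 D=0 ZF=0 PC=3
Step 7: PC=3 exec 'SUB A, 1'. After: A=3 B=1 C=10 D=0 ZF=0 PC=4
Step 8: PC=4 exec 'JNZ 2'. After: A=3 B=1 C=10 D=0 ZF=0 PC=2
Step 9: PC=2 exec 'ADD C, 5'. After: A=3 B=1 C=15 D=0 ZF=0 PC=3
Step 10: PC=3 exec 'SUB A, 1'. After: A=2 B=1 C=15 D=0 ZF=0 PC=4
Step 11: PC=4 exec 'JNZ 2'. After: A=2 B=1 C=15 D=0 ZF=0 PC=2
Step 12: PC=2 exec 'ADD C, 5'. After: A=2 B=1 C=20 D=0 ZF=0 PC=3
Step 13: PC=3 exec 'SUB A, 1'. After: A=1 B=1 C=20 D=0 ZF=0 PC=4
Step 14: PC=4 exec 'JNZ 2'. After: A=1 B=1 C=20 D=0 ZF=0 PC=2
Step 15: PC=2 exec 'ADD C, 5'. After: A=1 B=1 C=25 D=0 ZF=0 PC=3
Step 16: PC=3 exec 'SUB A, 1'. After: A=0 B=1 C=25 D=0 ZF=1 PC=4
Step 17: PC=4 exec 'JNZ 2'. After: A=0 B=1 C=25 D=0 ZF=1 PC=5
Step 18: PC=5 exec 'MOV D, 4'. After: A=0 B=1 C=25 D=4 ZF=1 PC=6
Step 19: PC=6 exec 'MOV D, 2'. After: A=0 B=1 C=25 D=2 ZF=1 PC=7
Step 20: PC=7 exec 'ADD A, 3'. After: A=3 B=1 C=25 D=2 ZF=0 PC=8
Step 21: PC=8 exec 'ADD D, 5'. After: A=3 B=1 C=25 D=7 ZF=0 PC=9
Step 22: PC=9 exec 'HALT'. After: A=3 B=1 C=25 D=7 ZF=0 PC=9 HALTED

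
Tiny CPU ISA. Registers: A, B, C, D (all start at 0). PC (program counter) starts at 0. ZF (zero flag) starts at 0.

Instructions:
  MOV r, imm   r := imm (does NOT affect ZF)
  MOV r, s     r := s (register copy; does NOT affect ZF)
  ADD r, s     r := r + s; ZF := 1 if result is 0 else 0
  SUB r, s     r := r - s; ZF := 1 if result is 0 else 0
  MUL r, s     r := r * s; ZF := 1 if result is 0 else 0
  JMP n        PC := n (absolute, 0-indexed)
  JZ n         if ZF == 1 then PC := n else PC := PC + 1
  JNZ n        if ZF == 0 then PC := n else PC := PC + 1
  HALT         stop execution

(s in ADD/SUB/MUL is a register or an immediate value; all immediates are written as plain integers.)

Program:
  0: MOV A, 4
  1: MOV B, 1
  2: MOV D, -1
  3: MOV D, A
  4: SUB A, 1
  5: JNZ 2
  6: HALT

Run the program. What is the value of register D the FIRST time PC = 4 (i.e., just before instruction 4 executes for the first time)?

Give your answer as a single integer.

Step 1: PC=0 exec 'MOV A, 4'. After: A=4 B=0 C=0 D=0 ZF=0 PC=1
Step 2: PC=1 exec 'MOV B, 1'. After: A=4 B=1 C=0 D=0 ZF=0 PC=2
Step 3: PC=2 exec 'MOV D, -1'. After: A=4 B=1 C=0 D=-1 ZF=0 PC=3
Step 4: PC=3 exec 'MOV D, A'. After: A=4 B=1 C=0 D=4 ZF=0 PC=4
First time PC=4: D=4

4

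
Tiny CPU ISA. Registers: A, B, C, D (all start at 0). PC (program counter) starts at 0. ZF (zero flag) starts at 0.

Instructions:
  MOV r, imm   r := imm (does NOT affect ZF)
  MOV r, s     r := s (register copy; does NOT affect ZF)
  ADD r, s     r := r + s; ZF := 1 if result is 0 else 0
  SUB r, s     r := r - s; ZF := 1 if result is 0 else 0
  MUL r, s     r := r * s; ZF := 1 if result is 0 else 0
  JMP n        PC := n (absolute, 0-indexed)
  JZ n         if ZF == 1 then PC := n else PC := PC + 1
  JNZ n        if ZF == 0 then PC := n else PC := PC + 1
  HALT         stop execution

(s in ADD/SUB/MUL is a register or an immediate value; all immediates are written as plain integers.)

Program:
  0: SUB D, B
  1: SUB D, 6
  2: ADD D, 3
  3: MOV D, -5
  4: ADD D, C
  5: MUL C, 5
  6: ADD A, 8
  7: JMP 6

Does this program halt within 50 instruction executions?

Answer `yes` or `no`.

Step 1: PC=0 exec 'SUB D, B'. After: A=0 B=0 C=0 D=0 ZF=1 PC=1
Step 2: PC=1 exec 'SUB D, 6'. After: A=0 B=0 C=0 D=-6 ZF=0 PC=2
Step 3: PC=2 exec 'ADD D, 3'. After: A=0 B=0 C=0 D=-3 ZF=0 PC=3
Step 4: PC=3 exec 'MOV D, -5'. After: A=0 B=0 C=0 D=-5 ZF=0 PC=4
Step 5: PC=4 exec 'ADD D, C'. After: A=0 B=0 C=0 D=-5 ZF=0 PC=5
Step 6: PC=5 exec 'MUL C, 5'. After: A=0 B=0 C=0 D=-5 ZF=1 PC=6
Step 7: PC=6 exec 'ADD A, 8'. After: A=8 B=0 C=0 D=-5 ZF=0 PC=7
Step 8: PC=7 exec 'JMP 6'. After: A=8 B=0 C=0 D=-5 ZF=0 PC=6
Step 9: PC=6 exec 'ADD A, 8'. After: A=16 B=0 C=0 D=-5 ZF=0 PC=7
Step 10: PC=7 exec 'JMP 6'. After: A=16 B=0 C=0 D=-5 ZF=0 PC=6
Step 11: PC=6 exec 'ADD A, 8'. After: A=24 B=0 C=0 D=-5 ZF=0 PC=7
Step 12: PC=7 exec 'JMP 6'. After: A=24 B=0 C=0 D=-5 ZF=0 PC=6
Step 13: PC=6 exec 'ADD A, 8'. After: A=32 B=0 C=0 D=-5 ZF=0 PC=7
Step 14: PC=7 exec 'JMP 6'. After: A=32 B=0 C=0 D=-5 ZF=0 PC=6
Step 15: PC=6 exec 'ADD A, 8'. After: A=40 B=0 C=0 D=-5 ZF=0 PC=7
After 50 steps: not halted. PC revisits the same instructions with no path to HALT; will never halt.

Answer: no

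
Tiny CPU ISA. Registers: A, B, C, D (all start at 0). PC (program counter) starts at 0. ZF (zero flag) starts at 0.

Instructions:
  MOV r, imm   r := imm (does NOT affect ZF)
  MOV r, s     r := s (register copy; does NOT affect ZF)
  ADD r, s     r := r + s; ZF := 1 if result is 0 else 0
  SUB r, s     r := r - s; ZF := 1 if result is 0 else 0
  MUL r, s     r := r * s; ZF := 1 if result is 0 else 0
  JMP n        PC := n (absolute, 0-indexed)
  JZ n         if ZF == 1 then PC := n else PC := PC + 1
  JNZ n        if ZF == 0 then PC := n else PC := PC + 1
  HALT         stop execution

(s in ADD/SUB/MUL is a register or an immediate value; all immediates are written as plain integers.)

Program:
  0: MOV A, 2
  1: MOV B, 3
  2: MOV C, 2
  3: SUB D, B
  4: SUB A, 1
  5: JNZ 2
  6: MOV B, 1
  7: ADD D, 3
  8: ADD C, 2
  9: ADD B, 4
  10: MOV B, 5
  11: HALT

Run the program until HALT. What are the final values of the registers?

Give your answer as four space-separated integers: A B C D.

Answer: 0 5 4 -3

Derivation:
Step 1: PC=0 exec 'MOV A, 2'. After: A=2 B=0 C=0 D=0 ZF=0 PC=1
Step 2: PC=1 exec 'MOV B, 3'. After: A=2 B=3 C=0 D=0 ZF=0 PC=2
Step 3: PC=2 exec 'MOV C, 2'. After: A=2 B=3 C=2 D=0 ZF=0 PC=3
Step 4: PC=3 exec 'SUB D, B'. After: A=2 B=3 C=2 D=-3 ZF=0 PC=4
Step 5: PC=4 exec 'SUB A, 1'. After: A=1 B=3 C=2 D=-3 ZF=0 PC=5
Step 6: PC=5 exec 'JNZ 2'. After: A=1 B=3 C=2 D=-3 ZF=0 PC=2
Step 7: PC=2 exec 'MOV C, 2'. After: A=1 B=3 C=2 D=-3 ZF=0 PC=3
Step 8: PC=3 exec 'SUB D, B'. After: A=1 B=3 C=2 D=-6 ZF=0 PC=4
Step 9: PC=4 exec 'SUB A, 1'. After: A=0 B=3 C=2 D=-6 ZF=1 PC=5
Step 10: PC=5 exec 'JNZ 2'. After: A=0 B=3 C=2 D=-6 ZF=1 PC=6
Step 11: PC=6 exec 'MOV B, 1'. After: A=0 B=1 C=2 D=-6 ZF=1 PC=7
Step 12: PC=7 exec 'ADD D, 3'. After: A=0 B=1 C=2 D=-3 ZF=0 PC=8
Step 13: PC=8 exec 'ADD C, 2'. After: A=0 B=1 C=4 D=-3 ZF=0 PC=9
Step 14: PC=9 exec 'ADD B, 4'. After: A=0 B=5 C=4 D=-3 ZF=0 PC=10
Step 15: PC=10 exec 'MOV B, 5'. After: A=0 B=5 C=4 D=-3 ZF=0 PC=11
Step 16: PC=11 exec 'HALT'. After: A=0 B=5 C=4 D=-3 ZF=0 PC=11 HALTED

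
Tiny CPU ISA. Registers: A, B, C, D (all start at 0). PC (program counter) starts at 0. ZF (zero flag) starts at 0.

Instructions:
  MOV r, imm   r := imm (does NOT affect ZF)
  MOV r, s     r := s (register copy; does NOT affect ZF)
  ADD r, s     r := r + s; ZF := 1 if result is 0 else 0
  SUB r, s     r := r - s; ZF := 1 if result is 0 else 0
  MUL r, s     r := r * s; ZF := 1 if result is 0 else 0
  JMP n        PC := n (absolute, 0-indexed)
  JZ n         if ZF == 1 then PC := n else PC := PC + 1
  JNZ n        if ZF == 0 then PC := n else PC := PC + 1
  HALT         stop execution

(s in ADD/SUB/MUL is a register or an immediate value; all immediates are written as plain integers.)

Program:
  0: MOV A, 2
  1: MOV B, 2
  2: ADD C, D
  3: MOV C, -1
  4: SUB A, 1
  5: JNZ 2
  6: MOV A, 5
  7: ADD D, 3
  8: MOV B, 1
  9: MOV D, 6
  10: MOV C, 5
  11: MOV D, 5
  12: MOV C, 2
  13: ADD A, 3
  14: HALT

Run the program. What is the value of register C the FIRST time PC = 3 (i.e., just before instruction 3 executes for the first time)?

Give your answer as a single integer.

Step 1: PC=0 exec 'MOV A, 2'. After: A=2 B=0 C=0 D=0 ZF=0 PC=1
Step 2: PC=1 exec 'MOV B, 2'. After: A=2 B=2 C=0 D=0 ZF=0 PC=2
Step 3: PC=2 exec 'ADD C, D'. After: A=2 B=2 C=0 D=0 ZF=1 PC=3
First time PC=3: C=0

0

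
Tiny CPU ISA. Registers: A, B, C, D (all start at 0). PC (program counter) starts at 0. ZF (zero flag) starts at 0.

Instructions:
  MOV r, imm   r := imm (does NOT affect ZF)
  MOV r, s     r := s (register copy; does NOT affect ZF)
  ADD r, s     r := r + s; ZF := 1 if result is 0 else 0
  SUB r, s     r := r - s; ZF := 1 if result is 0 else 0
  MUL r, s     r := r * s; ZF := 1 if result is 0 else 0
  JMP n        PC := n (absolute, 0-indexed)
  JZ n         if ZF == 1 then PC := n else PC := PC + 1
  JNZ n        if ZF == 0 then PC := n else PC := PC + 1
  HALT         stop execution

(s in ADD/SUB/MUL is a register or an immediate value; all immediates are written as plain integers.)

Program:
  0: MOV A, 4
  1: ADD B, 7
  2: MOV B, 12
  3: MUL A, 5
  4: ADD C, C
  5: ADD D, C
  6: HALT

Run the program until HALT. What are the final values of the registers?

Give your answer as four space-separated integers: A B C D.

Step 1: PC=0 exec 'MOV A, 4'. After: A=4 B=0 C=0 D=0 ZF=0 PC=1
Step 2: PC=1 exec 'ADD B, 7'. After: A=4 B=7 C=0 D=0 ZF=0 PC=2
Step 3: PC=2 exec 'MOV B, 12'. After: A=4 B=12 C=0 D=0 ZF=0 PC=3
Step 4: PC=3 exec 'MUL A, 5'. After: A=20 B=12 C=0 D=0 ZF=0 PC=4
Step 5: PC=4 exec 'ADD C, C'. After: A=20 B=12 C=0 D=0 ZF=1 PC=5
Step 6: PC=5 exec 'ADD D, C'. After: A=20 B=12 C=0 D=0 ZF=1 PC=6
Step 7: PC=6 exec 'HALT'. After: A=20 B=12 C=0 D=0 ZF=1 PC=6 HALTED

Answer: 20 12 0 0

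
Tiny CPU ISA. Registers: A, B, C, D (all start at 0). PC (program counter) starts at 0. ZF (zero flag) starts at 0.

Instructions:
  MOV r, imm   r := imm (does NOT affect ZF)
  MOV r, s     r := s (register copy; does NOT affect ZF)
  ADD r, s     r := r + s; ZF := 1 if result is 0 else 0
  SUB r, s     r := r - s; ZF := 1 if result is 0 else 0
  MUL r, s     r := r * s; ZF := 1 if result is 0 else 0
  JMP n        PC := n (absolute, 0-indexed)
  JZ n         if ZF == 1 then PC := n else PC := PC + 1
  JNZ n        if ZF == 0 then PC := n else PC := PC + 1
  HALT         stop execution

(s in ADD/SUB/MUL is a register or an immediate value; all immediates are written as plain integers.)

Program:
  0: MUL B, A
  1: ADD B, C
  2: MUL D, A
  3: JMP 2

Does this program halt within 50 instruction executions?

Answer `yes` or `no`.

Step 1: PC=0 exec 'MUL B, A'. After: A=0 B=0 C=0 D=0 ZF=1 PC=1
Step 2: PC=1 exec 'ADD B, C'. After: A=0 B=0 C=0 D=0 ZF=1 PC=2
Step 3: PC=2 exec 'MUL D, A'. After: A=0 B=0 C=0 D=0 ZF=1 PC=3
Step 4: PC=3 exec 'JMP 2'. After: A=0 B=0 C=0 D=0 ZF=1 PC=2
State after step 4 equals state after step 2: the program is in a cycle of length 2 and will never halt.

Answer: no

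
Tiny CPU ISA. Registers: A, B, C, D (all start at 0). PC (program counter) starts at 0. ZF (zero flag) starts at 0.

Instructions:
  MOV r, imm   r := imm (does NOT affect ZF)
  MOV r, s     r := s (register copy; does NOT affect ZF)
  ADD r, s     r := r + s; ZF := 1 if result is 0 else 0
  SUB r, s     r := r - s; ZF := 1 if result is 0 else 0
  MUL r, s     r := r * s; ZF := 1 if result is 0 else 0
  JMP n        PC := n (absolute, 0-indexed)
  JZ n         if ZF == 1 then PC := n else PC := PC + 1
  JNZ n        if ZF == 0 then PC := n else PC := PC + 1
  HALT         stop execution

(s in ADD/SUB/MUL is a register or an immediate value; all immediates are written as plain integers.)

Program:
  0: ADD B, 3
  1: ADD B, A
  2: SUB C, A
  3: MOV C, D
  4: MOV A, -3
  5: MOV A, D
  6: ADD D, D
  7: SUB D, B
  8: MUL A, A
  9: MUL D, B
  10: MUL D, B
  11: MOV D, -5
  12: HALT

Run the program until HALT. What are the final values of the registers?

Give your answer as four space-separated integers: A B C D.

Step 1: PC=0 exec 'ADD B, 3'. After: A=0 B=3 C=0 D=0 ZF=0 PC=1
Step 2: PC=1 exec 'ADD B, A'. After: A=0 B=3 C=0 D=0 ZF=0 PC=2
Step 3: PC=2 exec 'SUB C, A'. After: A=0 B=3 C=0 D=0 ZF=1 PC=3
Step 4: PC=3 exec 'MOV C, D'. After: A=0 B=3 C=0 D=0 ZF=1 PC=4
Step 5: PC=4 exec 'MOV A, -3'. After: A=-3 B=3 C=0 D=0 ZF=1 PC=5
Step 6: PC=5 exec 'MOV A, D'. After: A=0 B=3 C=0 D=0 ZF=1 PC=6
Step 7: PC=6 exec 'ADD D, D'. After: A=0 B=3 C=0 D=0 ZF=1 PC=7
Step 8: PC=7 exec 'SUB D, B'. After: A=0 B=3 C=0 D=-3 ZF=0 PC=8
Step 9: PC=8 exec 'MUL A, A'. After: A=0 B=3 C=0 D=-3 ZF=1 PC=9
Step 10: PC=9 exec 'MUL D, B'. After: A=0 B=3 C=0 D=-9 ZF=0 PC=10
Step 11: PC=10 exec 'MUL D, B'. After: A=0 B=3 C=0 D=-27 ZF=0 PC=11
Step 12: PC=11 exec 'MOV D, -5'. After: A=0 B=3 C=0 D=-5 ZF=0 PC=12
Step 13: PC=12 exec 'HALT'. After: A=0 B=3 C=0 D=-5 ZF=0 PC=12 HALTED

Answer: 0 3 0 -5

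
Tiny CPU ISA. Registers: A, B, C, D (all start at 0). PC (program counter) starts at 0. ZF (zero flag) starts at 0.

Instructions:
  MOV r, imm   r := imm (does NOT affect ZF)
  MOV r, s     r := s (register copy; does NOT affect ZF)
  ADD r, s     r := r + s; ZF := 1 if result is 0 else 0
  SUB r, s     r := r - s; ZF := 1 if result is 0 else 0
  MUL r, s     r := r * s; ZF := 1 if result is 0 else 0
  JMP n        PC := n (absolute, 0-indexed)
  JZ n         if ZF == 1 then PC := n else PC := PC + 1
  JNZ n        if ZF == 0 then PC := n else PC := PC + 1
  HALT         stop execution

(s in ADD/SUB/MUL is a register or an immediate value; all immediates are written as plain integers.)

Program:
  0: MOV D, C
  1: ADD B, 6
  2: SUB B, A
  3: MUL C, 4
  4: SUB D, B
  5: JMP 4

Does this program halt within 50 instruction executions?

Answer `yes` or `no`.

Step 1: PC=0 exec 'MOV D, C'. After: A=0 B=0 C=0 D=0 ZF=0 PC=1
Step 2: PC=1 exec 'ADD B, 6'. After: A=0 B=6 C=0 D=0 ZF=0 PC=2
Step 3: PC=2 exec 'SUB B, A'. After: A=0 B=6 C=0 D=0 ZF=0 PC=3
Step 4: PC=3 exec 'MUL C, 4'. After: A=0 B=6 C=0 D=0 ZF=1 PC=4
Step 5: PC=4 exec 'SUB D, B'. After: A=0 B=6 C=0 D=-6 ZF=0 PC=5
Step 6: PC=5 exec 'JMP 4'. After: A=0 B=6 C=0 D=-6 ZF=0 PC=4
Step 7: PC=4 exec 'SUB D, B'. After: A=0 B=6 C=0 D=-12 ZF=0 PC=5
Step 8: PC=5 exec 'JMP 4'. After: A=0 B=6 C=0 D=-12 ZF=0 PC=4
Step 9: PC=4 exec 'SUB D, B'. After: A=0 B=6 C=0 D=-18 ZF=0 PC=5
Step 10: PC=5 exec 'JMP 4'. After: A=0 B=6 C=0 D=-18 ZF=0 PC=4
Step 11: PC=4 exec 'SUB D, B'. After: A=0 B=6 C=0 D=-24 ZF=0 PC=5
Step 12: PC=5 exec 'JMP 4'. After: A=0 B=6 C=0 D=-24 ZF=0 PC=4
Step 13: PC=4 exec 'SUB D, B'. After: A=0 B=6 C=0 D=-30 ZF=0 PC=5
Step 14: PC=5 exec 'JMP 4'. After: A=0 B=6 C=0 D=-30 ZF=0 PC=4
Step 15: PC=4 exec 'SUB D, B'. After: A=0 B=6 C=0 D=-36 ZF=0 PC=5
After 50 steps: not halted. PC revisits the same instructions with no path to HALT; will never halt.

Answer: no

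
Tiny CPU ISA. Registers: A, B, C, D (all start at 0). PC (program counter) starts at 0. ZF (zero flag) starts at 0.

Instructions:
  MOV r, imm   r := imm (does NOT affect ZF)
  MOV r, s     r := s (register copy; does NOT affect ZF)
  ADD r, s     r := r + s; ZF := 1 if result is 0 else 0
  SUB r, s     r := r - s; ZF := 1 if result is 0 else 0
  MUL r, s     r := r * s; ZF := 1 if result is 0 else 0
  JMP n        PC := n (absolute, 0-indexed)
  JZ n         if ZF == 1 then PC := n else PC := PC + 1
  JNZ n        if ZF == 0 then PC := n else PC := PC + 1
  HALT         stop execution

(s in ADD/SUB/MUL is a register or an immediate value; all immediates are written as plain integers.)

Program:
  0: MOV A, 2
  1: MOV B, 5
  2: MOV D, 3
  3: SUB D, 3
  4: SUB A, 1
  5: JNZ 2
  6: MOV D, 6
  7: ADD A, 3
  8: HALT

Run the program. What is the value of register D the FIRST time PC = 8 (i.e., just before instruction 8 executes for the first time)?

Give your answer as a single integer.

Step 1: PC=0 exec 'MOV A, 2'. After: A=2 B=0 C=0 D=0 ZF=0 PC=1
Step 2: PC=1 exec 'MOV B, 5'. After: A=2 B=5 C=0 D=0 ZF=0 PC=2
Step 3: PC=2 exec 'MOV D, 3'. After: A=2 B=5 C=0 D=3 ZF=0 PC=3
Step 4: PC=3 exec 'SUB D, 3'. After: A=2 B=5 C=0 D=0 ZF=1 PC=4
Step 5: PC=4 exec 'SUB A, 1'. After: A=1 B=5 C=0 D=0 ZF=0 PC=5
Step 6: PC=5 exec 'JNZ 2'. After: A=1 B=5 C=0 D=0 ZF=0 PC=2
Step 7: PC=2 exec 'MOV D, 3'. After: A=1 B=5 C=0 D=3 ZF=0 PC=3
Step 8: PC=3 exec 'SUB D, 3'. After: A=1 B=5 C=0 D=0 ZF=1 PC=4
Step 9: PC=4 exec 'SUB A, 1'. After: A=0 B=5 C=0 D=0 ZF=1 PC=5
Step 10: PC=5 exec 'JNZ 2'. After: A=0 B=5 C=0 D=0 ZF=1 PC=6
Step 11: PC=6 exec 'MOV D, 6'. After: A=0 B=5 C=0 D=6 ZF=1 PC=7
Step 12: PC=7 exec 'ADD A, 3'. After: A=3 B=5 C=0 D=6 ZF=0 PC=8
First time PC=8: D=6

6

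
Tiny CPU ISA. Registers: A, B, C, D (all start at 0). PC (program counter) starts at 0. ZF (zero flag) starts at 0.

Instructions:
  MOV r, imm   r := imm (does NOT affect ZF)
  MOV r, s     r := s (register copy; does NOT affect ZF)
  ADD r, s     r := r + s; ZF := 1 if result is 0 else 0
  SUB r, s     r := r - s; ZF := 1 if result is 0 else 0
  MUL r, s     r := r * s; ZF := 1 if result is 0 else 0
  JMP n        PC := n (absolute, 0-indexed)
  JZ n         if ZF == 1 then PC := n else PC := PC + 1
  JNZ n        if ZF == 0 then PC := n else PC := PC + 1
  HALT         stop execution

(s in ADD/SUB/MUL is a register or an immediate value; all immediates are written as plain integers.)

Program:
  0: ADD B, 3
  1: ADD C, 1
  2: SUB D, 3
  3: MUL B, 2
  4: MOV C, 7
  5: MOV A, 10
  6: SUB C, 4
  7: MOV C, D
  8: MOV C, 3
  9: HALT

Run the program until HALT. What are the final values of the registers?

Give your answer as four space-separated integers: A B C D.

Answer: 10 6 3 -3

Derivation:
Step 1: PC=0 exec 'ADD B, 3'. After: A=0 B=3 C=0 D=0 ZF=0 PC=1
Step 2: PC=1 exec 'ADD C, 1'. After: A=0 B=3 C=1 D=0 ZF=0 PC=2
Step 3: PC=2 exec 'SUB D, 3'. After: A=0 B=3 C=1 D=-3 ZF=0 PC=3
Step 4: PC=3 exec 'MUL B, 2'. After: A=0 B=6 C=1 D=-3 ZF=0 PC=4
Step 5: PC=4 exec 'MOV C, 7'. After: A=0 B=6 C=7 D=-3 ZF=0 PC=5
Step 6: PC=5 exec 'MOV A, 10'. After: A=10 B=6 C=7 D=-3 ZF=0 PC=6
Step 7: PC=6 exec 'SUB C, 4'. After: A=10 B=6 C=3 D=-3 ZF=0 PC=7
Step 8: PC=7 exec 'MOV C, D'. After: A=10 B=6 C=-3 D=-3 ZF=0 PC=8
Step 9: PC=8 exec 'MOV C, 3'. After: A=10 B=6 C=3 D=-3 ZF=0 PC=9
Step 10: PC=9 exec 'HALT'. After: A=10 B=6 C=3 D=-3 ZF=0 PC=9 HALTED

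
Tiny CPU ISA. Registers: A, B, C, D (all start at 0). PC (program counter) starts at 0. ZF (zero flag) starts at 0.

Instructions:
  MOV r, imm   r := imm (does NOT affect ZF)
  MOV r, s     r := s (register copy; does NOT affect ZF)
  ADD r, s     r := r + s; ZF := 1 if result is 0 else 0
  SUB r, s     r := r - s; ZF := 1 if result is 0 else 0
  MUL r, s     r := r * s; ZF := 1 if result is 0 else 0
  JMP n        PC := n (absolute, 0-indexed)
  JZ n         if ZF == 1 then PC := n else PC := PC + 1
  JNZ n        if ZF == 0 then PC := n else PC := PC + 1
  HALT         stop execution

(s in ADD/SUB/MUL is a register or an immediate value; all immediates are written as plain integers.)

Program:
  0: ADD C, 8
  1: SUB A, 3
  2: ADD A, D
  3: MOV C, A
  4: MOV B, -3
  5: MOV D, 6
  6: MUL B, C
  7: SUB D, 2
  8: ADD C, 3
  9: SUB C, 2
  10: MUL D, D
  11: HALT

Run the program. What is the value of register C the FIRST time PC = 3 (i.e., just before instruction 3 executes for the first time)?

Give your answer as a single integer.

Step 1: PC=0 exec 'ADD C, 8'. After: A=0 B=0 C=8 D=0 ZF=0 PC=1
Step 2: PC=1 exec 'SUB A, 3'. After: A=-3 B=0 C=8 D=0 ZF=0 PC=2
Step 3: PC=2 exec 'ADD A, D'. After: A=-3 B=0 C=8 D=0 ZF=0 PC=3
First time PC=3: C=8

8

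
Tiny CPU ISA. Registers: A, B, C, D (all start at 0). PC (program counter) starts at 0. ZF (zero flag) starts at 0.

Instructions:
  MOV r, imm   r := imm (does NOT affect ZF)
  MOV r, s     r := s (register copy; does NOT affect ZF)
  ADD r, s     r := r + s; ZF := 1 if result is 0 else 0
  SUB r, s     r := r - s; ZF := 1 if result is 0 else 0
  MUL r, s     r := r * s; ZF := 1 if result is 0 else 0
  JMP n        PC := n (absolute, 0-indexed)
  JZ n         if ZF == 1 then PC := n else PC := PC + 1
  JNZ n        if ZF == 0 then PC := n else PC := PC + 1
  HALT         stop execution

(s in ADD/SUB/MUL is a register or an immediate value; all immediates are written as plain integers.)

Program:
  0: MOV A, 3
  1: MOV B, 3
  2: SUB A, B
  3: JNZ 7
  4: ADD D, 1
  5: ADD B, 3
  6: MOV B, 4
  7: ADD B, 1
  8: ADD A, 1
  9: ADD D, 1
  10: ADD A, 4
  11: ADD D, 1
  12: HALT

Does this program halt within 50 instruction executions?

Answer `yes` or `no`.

Step 1: PC=0 exec 'MOV A, 3'. After: A=3 B=0 C=0 D=0 ZF=0 PC=1
Step 2: PC=1 exec 'MOV B, 3'. After: A=3 B=3 C=0 D=0 ZF=0 PC=2
Step 3: PC=2 exec 'SUB A, B'. After: A=0 B=3 C=0 D=0 ZF=1 PC=3
Step 4: PC=3 exec 'JNZ 7'. After: A=0 B=3 C=0 D=0 ZF=1 PC=4
Step 5: PC=4 exec 'ADD D, 1'. After: A=0 B=3 C=0 D=1 ZF=0 PC=5
Step 6: PC=5 exec 'ADD B, 3'. After: A=0 B=6 C=0 D=1 ZF=0 PC=6
Step 7: PC=6 exec 'MOV B, 4'. After: A=0 B=4 C=0 D=1 ZF=0 PC=7
Step 8: PC=7 exec 'ADD B, 1'. After: A=0 B=5 C=0 D=1 ZF=0 PC=8
Step 9: PC=8 exec 'ADD A, 1'. After: A=1 B=5 C=0 D=1 ZF=0 PC=9
Step 10: PC=9 exec 'ADD D, 1'. After: A=1 B=5 C=0 D=2 ZF=0 PC=10
Step 11: PC=10 exec 'ADD A, 4'. After: A=5 B=5 C=0 D=2 ZF=0 PC=11
Step 12: PC=11 exec 'ADD D, 1'. After: A=5 B=5 C=0 D=3 ZF=0 PC=12
Step 13: PC=12 exec 'HALT'. After: A=5 B=5 C=0 D=3 ZF=0 PC=12 HALTED

Answer: yes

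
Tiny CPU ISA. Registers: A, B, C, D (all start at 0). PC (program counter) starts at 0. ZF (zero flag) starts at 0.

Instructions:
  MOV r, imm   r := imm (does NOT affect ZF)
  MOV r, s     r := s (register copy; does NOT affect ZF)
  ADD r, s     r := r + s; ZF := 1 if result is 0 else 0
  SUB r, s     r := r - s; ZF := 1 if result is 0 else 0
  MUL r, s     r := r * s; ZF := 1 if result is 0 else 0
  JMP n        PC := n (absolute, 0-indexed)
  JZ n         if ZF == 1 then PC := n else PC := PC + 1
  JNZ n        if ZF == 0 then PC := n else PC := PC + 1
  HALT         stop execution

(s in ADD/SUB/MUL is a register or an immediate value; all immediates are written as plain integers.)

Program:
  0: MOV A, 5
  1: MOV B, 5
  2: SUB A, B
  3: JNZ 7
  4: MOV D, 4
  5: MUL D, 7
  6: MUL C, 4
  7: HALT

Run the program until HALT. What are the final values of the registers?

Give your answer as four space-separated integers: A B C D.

Step 1: PC=0 exec 'MOV A, 5'. After: A=5 B=0 C=0 D=0 ZF=0 PC=1
Step 2: PC=1 exec 'MOV B, 5'. After: A=5 B=5 C=0 D=0 ZF=0 PC=2
Step 3: PC=2 exec 'SUB A, B'. After: A=0 B=5 C=0 D=0 ZF=1 PC=3
Step 4: PC=3 exec 'JNZ 7'. After: A=0 B=5 C=0 D=0 ZF=1 PC=4
Step 5: PC=4 exec 'MOV D, 4'. After: A=0 B=5 C=0 D=4 ZF=1 PC=5
Step 6: PC=5 exec 'MUL D, 7'. After: A=0 B=5 C=0 D=28 ZF=0 PC=6
Step 7: PC=6 exec 'MUL C, 4'. After: A=0 B=5 C=0 D=28 ZF=1 PC=7
Step 8: PC=7 exec 'HALT'. After: A=0 B=5 C=0 D=28 ZF=1 PC=7 HALTED

Answer: 0 5 0 28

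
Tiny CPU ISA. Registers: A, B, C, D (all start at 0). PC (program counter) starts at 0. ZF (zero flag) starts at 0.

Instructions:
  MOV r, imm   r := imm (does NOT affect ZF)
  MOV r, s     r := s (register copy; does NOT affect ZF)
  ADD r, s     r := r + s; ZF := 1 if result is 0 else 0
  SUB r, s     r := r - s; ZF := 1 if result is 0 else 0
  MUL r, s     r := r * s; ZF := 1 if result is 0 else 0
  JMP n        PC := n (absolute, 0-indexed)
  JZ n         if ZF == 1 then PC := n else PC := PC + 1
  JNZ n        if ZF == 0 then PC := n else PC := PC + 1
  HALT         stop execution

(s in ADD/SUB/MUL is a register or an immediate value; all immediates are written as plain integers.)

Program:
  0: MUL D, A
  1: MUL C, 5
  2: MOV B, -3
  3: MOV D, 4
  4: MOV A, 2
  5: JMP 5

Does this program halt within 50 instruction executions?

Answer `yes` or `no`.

Step 1: PC=0 exec 'MUL D, A'. After: A=0 B=0 C=0 D=0 ZF=1 PC=1
Step 2: PC=1 exec 'MUL C, 5'. After: A=0 B=0 C=0 D=0 ZF=1 PC=2
Step 3: PC=2 exec 'MOV B, -3'. After: A=0 B=-3 C=0 D=0 ZF=1 PC=3
Step 4: PC=3 exec 'MOV D, 4'. After: A=0 B=-3 C=0 D=4 ZF=1 PC=4
Step 5: PC=4 exec 'MOV A, 2'. After: A=2 B=-3 C=0 D=4 ZF=1 PC=5
Step 6: PC=5 exec 'JMP 5'. After: A=2 B=-3 C=0 D=4 ZF=1 PC=5
State after step 6 equals state after step 5: the program is in a cycle of length 1 and will never halt.

Answer: no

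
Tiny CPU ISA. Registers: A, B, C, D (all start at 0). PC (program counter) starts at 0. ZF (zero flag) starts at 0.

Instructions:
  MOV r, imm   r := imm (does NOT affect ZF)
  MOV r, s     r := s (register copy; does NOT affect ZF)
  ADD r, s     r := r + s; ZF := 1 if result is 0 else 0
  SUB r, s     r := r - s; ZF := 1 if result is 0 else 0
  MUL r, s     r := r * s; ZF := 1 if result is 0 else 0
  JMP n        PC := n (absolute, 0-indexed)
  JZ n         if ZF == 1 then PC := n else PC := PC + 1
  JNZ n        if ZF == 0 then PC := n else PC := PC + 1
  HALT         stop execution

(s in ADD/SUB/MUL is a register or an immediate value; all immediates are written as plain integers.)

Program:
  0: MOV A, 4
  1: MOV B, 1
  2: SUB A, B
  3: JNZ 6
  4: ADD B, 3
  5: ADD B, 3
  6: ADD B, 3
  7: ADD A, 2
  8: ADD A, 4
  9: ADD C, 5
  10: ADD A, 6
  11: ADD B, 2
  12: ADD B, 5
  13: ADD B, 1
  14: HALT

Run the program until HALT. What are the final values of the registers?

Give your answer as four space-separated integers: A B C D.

Answer: 15 12 5 0

Derivation:
Step 1: PC=0 exec 'MOV A, 4'. After: A=4 B=0 C=0 D=0 ZF=0 PC=1
Step 2: PC=1 exec 'MOV B, 1'. After: A=4 B=1 C=0 D=0 ZF=0 PC=2
Step 3: PC=2 exec 'SUB A, B'. After: A=3 B=1 C=0 D=0 ZF=0 PC=3
Step 4: PC=3 exec 'JNZ 6'. After: A=3 B=1 C=0 D=0 ZF=0 PC=6
Step 5: PC=6 exec 'ADD B, 3'. After: A=3 B=4 C=0 D=0 ZF=0 PC=7
Step 6: PC=7 exec 'ADD A, 2'. After: A=5 B=4 C=0 D=0 ZF=0 PC=8
Step 7: PC=8 exec 'ADD A, 4'. After: A=9 B=4 C=0 D=0 ZF=0 PC=9
Step 8: PC=9 exec 'ADD C, 5'. After: A=9 B=4 C=5 D=0 ZF=0 PC=10
Step 9: PC=10 exec 'ADD A, 6'. After: A=15 B=4 C=5 D=0 ZF=0 PC=11
Step 10: PC=11 exec 'ADD B, 2'. After: A=15 B=6 C=5 D=0 ZF=0 PC=12
Step 11: PC=12 exec 'ADD B, 5'. After: A=15 B=11 C=5 D=0 ZF=0 PC=13
Step 12: PC=13 exec 'ADD B, 1'. After: A=15 B=12 C=5 D=0 ZF=0 PC=14
Step 13: PC=14 exec 'HALT'. After: A=15 B=12 C=5 D=0 ZF=0 PC=14 HALTED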